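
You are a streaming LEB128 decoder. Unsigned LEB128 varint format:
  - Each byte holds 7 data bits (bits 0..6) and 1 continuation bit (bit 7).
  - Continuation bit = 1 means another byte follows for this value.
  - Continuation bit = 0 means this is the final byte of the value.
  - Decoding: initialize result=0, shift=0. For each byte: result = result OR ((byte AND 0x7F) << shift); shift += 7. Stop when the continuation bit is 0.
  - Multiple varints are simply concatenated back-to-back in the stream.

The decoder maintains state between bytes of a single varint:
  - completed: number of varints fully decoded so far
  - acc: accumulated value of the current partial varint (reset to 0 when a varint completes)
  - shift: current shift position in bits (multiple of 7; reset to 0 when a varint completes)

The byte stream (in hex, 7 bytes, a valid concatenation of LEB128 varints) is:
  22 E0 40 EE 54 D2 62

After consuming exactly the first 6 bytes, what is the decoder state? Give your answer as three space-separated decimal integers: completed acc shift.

byte[0]=0x22 cont=0 payload=0x22: varint #1 complete (value=34); reset -> completed=1 acc=0 shift=0
byte[1]=0xE0 cont=1 payload=0x60: acc |= 96<<0 -> completed=1 acc=96 shift=7
byte[2]=0x40 cont=0 payload=0x40: varint #2 complete (value=8288); reset -> completed=2 acc=0 shift=0
byte[3]=0xEE cont=1 payload=0x6E: acc |= 110<<0 -> completed=2 acc=110 shift=7
byte[4]=0x54 cont=0 payload=0x54: varint #3 complete (value=10862); reset -> completed=3 acc=0 shift=0
byte[5]=0xD2 cont=1 payload=0x52: acc |= 82<<0 -> completed=3 acc=82 shift=7

Answer: 3 82 7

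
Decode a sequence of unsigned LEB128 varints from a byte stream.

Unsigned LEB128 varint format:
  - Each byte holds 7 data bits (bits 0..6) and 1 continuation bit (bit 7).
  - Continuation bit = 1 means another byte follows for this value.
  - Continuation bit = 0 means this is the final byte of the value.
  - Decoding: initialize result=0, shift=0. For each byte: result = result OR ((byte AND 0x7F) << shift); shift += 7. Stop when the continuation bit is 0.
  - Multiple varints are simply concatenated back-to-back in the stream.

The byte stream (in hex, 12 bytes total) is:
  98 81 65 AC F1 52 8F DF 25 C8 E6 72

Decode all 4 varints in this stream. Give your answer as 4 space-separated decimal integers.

  byte[0]=0x98 cont=1 payload=0x18=24: acc |= 24<<0 -> acc=24 shift=7
  byte[1]=0x81 cont=1 payload=0x01=1: acc |= 1<<7 -> acc=152 shift=14
  byte[2]=0x65 cont=0 payload=0x65=101: acc |= 101<<14 -> acc=1654936 shift=21 [end]
Varint 1: bytes[0:3] = 98 81 65 -> value 1654936 (3 byte(s))
  byte[3]=0xAC cont=1 payload=0x2C=44: acc |= 44<<0 -> acc=44 shift=7
  byte[4]=0xF1 cont=1 payload=0x71=113: acc |= 113<<7 -> acc=14508 shift=14
  byte[5]=0x52 cont=0 payload=0x52=82: acc |= 82<<14 -> acc=1357996 shift=21 [end]
Varint 2: bytes[3:6] = AC F1 52 -> value 1357996 (3 byte(s))
  byte[6]=0x8F cont=1 payload=0x0F=15: acc |= 15<<0 -> acc=15 shift=7
  byte[7]=0xDF cont=1 payload=0x5F=95: acc |= 95<<7 -> acc=12175 shift=14
  byte[8]=0x25 cont=0 payload=0x25=37: acc |= 37<<14 -> acc=618383 shift=21 [end]
Varint 3: bytes[6:9] = 8F DF 25 -> value 618383 (3 byte(s))
  byte[9]=0xC8 cont=1 payload=0x48=72: acc |= 72<<0 -> acc=72 shift=7
  byte[10]=0xE6 cont=1 payload=0x66=102: acc |= 102<<7 -> acc=13128 shift=14
  byte[11]=0x72 cont=0 payload=0x72=114: acc |= 114<<14 -> acc=1880904 shift=21 [end]
Varint 4: bytes[9:12] = C8 E6 72 -> value 1880904 (3 byte(s))

Answer: 1654936 1357996 618383 1880904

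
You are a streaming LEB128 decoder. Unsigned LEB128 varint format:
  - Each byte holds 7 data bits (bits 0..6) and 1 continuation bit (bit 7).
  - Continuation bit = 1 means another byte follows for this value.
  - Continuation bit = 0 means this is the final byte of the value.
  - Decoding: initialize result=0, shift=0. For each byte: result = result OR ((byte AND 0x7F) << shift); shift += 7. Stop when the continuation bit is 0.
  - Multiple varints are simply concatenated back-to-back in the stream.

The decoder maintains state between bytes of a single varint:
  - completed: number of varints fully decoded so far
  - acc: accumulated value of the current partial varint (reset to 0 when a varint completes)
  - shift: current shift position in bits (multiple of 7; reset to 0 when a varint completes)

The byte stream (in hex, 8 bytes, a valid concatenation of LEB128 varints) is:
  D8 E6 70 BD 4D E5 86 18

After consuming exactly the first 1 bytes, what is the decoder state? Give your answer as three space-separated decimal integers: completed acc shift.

Answer: 0 88 7

Derivation:
byte[0]=0xD8 cont=1 payload=0x58: acc |= 88<<0 -> completed=0 acc=88 shift=7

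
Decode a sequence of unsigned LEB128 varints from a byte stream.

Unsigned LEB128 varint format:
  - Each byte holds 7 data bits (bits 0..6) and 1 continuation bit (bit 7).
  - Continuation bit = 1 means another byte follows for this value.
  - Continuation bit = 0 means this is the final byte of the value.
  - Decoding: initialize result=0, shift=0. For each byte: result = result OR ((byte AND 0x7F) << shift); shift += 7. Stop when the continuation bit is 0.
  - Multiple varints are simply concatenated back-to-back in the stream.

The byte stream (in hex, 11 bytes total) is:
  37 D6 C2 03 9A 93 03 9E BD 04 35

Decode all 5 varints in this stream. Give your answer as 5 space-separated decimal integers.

Answer: 55 57686 51610 73374 53

Derivation:
  byte[0]=0x37 cont=0 payload=0x37=55: acc |= 55<<0 -> acc=55 shift=7 [end]
Varint 1: bytes[0:1] = 37 -> value 55 (1 byte(s))
  byte[1]=0xD6 cont=1 payload=0x56=86: acc |= 86<<0 -> acc=86 shift=7
  byte[2]=0xC2 cont=1 payload=0x42=66: acc |= 66<<7 -> acc=8534 shift=14
  byte[3]=0x03 cont=0 payload=0x03=3: acc |= 3<<14 -> acc=57686 shift=21 [end]
Varint 2: bytes[1:4] = D6 C2 03 -> value 57686 (3 byte(s))
  byte[4]=0x9A cont=1 payload=0x1A=26: acc |= 26<<0 -> acc=26 shift=7
  byte[5]=0x93 cont=1 payload=0x13=19: acc |= 19<<7 -> acc=2458 shift=14
  byte[6]=0x03 cont=0 payload=0x03=3: acc |= 3<<14 -> acc=51610 shift=21 [end]
Varint 3: bytes[4:7] = 9A 93 03 -> value 51610 (3 byte(s))
  byte[7]=0x9E cont=1 payload=0x1E=30: acc |= 30<<0 -> acc=30 shift=7
  byte[8]=0xBD cont=1 payload=0x3D=61: acc |= 61<<7 -> acc=7838 shift=14
  byte[9]=0x04 cont=0 payload=0x04=4: acc |= 4<<14 -> acc=73374 shift=21 [end]
Varint 4: bytes[7:10] = 9E BD 04 -> value 73374 (3 byte(s))
  byte[10]=0x35 cont=0 payload=0x35=53: acc |= 53<<0 -> acc=53 shift=7 [end]
Varint 5: bytes[10:11] = 35 -> value 53 (1 byte(s))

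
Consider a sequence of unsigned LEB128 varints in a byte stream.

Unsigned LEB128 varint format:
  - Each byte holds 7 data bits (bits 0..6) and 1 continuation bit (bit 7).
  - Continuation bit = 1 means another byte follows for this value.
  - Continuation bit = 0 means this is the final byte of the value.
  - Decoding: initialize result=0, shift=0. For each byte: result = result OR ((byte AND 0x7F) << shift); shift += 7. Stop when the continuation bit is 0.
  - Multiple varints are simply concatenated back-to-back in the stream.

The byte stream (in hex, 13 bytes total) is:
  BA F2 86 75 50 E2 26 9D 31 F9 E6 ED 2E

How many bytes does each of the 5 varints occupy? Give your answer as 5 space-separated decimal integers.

  byte[0]=0xBA cont=1 payload=0x3A=58: acc |= 58<<0 -> acc=58 shift=7
  byte[1]=0xF2 cont=1 payload=0x72=114: acc |= 114<<7 -> acc=14650 shift=14
  byte[2]=0x86 cont=1 payload=0x06=6: acc |= 6<<14 -> acc=112954 shift=21
  byte[3]=0x75 cont=0 payload=0x75=117: acc |= 117<<21 -> acc=245479738 shift=28 [end]
Varint 1: bytes[0:4] = BA F2 86 75 -> value 245479738 (4 byte(s))
  byte[4]=0x50 cont=0 payload=0x50=80: acc |= 80<<0 -> acc=80 shift=7 [end]
Varint 2: bytes[4:5] = 50 -> value 80 (1 byte(s))
  byte[5]=0xE2 cont=1 payload=0x62=98: acc |= 98<<0 -> acc=98 shift=7
  byte[6]=0x26 cont=0 payload=0x26=38: acc |= 38<<7 -> acc=4962 shift=14 [end]
Varint 3: bytes[5:7] = E2 26 -> value 4962 (2 byte(s))
  byte[7]=0x9D cont=1 payload=0x1D=29: acc |= 29<<0 -> acc=29 shift=7
  byte[8]=0x31 cont=0 payload=0x31=49: acc |= 49<<7 -> acc=6301 shift=14 [end]
Varint 4: bytes[7:9] = 9D 31 -> value 6301 (2 byte(s))
  byte[9]=0xF9 cont=1 payload=0x79=121: acc |= 121<<0 -> acc=121 shift=7
  byte[10]=0xE6 cont=1 payload=0x66=102: acc |= 102<<7 -> acc=13177 shift=14
  byte[11]=0xED cont=1 payload=0x6D=109: acc |= 109<<14 -> acc=1799033 shift=21
  byte[12]=0x2E cont=0 payload=0x2E=46: acc |= 46<<21 -> acc=98268025 shift=28 [end]
Varint 5: bytes[9:13] = F9 E6 ED 2E -> value 98268025 (4 byte(s))

Answer: 4 1 2 2 4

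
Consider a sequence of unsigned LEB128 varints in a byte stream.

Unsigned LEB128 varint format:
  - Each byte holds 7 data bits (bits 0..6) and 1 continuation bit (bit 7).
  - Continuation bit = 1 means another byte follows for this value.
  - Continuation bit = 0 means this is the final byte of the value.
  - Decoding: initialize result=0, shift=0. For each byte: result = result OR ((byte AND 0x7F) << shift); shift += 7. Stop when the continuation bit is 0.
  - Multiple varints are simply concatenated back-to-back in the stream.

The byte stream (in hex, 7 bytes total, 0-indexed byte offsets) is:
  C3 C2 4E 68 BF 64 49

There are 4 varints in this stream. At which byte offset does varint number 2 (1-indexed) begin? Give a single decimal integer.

Answer: 3

Derivation:
  byte[0]=0xC3 cont=1 payload=0x43=67: acc |= 67<<0 -> acc=67 shift=7
  byte[1]=0xC2 cont=1 payload=0x42=66: acc |= 66<<7 -> acc=8515 shift=14
  byte[2]=0x4E cont=0 payload=0x4E=78: acc |= 78<<14 -> acc=1286467 shift=21 [end]
Varint 1: bytes[0:3] = C3 C2 4E -> value 1286467 (3 byte(s))
  byte[3]=0x68 cont=0 payload=0x68=104: acc |= 104<<0 -> acc=104 shift=7 [end]
Varint 2: bytes[3:4] = 68 -> value 104 (1 byte(s))
  byte[4]=0xBF cont=1 payload=0x3F=63: acc |= 63<<0 -> acc=63 shift=7
  byte[5]=0x64 cont=0 payload=0x64=100: acc |= 100<<7 -> acc=12863 shift=14 [end]
Varint 3: bytes[4:6] = BF 64 -> value 12863 (2 byte(s))
  byte[6]=0x49 cont=0 payload=0x49=73: acc |= 73<<0 -> acc=73 shift=7 [end]
Varint 4: bytes[6:7] = 49 -> value 73 (1 byte(s))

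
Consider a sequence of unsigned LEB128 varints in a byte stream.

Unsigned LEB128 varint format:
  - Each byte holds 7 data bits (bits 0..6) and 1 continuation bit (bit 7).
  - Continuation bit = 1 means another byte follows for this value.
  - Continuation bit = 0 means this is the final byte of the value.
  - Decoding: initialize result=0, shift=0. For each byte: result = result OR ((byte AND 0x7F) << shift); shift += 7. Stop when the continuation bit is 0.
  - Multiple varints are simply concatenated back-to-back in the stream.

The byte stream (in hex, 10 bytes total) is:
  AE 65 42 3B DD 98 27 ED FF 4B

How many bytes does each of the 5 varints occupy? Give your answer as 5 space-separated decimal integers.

  byte[0]=0xAE cont=1 payload=0x2E=46: acc |= 46<<0 -> acc=46 shift=7
  byte[1]=0x65 cont=0 payload=0x65=101: acc |= 101<<7 -> acc=12974 shift=14 [end]
Varint 1: bytes[0:2] = AE 65 -> value 12974 (2 byte(s))
  byte[2]=0x42 cont=0 payload=0x42=66: acc |= 66<<0 -> acc=66 shift=7 [end]
Varint 2: bytes[2:3] = 42 -> value 66 (1 byte(s))
  byte[3]=0x3B cont=0 payload=0x3B=59: acc |= 59<<0 -> acc=59 shift=7 [end]
Varint 3: bytes[3:4] = 3B -> value 59 (1 byte(s))
  byte[4]=0xDD cont=1 payload=0x5D=93: acc |= 93<<0 -> acc=93 shift=7
  byte[5]=0x98 cont=1 payload=0x18=24: acc |= 24<<7 -> acc=3165 shift=14
  byte[6]=0x27 cont=0 payload=0x27=39: acc |= 39<<14 -> acc=642141 shift=21 [end]
Varint 4: bytes[4:7] = DD 98 27 -> value 642141 (3 byte(s))
  byte[7]=0xED cont=1 payload=0x6D=109: acc |= 109<<0 -> acc=109 shift=7
  byte[8]=0xFF cont=1 payload=0x7F=127: acc |= 127<<7 -> acc=16365 shift=14
  byte[9]=0x4B cont=0 payload=0x4B=75: acc |= 75<<14 -> acc=1245165 shift=21 [end]
Varint 5: bytes[7:10] = ED FF 4B -> value 1245165 (3 byte(s))

Answer: 2 1 1 3 3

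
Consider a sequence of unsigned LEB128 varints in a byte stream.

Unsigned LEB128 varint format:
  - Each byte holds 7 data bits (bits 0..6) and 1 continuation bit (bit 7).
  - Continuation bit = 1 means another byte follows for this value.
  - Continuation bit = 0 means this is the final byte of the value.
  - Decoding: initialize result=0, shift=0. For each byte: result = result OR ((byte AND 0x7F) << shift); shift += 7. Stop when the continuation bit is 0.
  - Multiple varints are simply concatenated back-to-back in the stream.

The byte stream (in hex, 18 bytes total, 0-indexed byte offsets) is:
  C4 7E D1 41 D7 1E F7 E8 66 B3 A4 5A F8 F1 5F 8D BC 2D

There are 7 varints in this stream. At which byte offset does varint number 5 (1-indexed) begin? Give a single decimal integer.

Answer: 9

Derivation:
  byte[0]=0xC4 cont=1 payload=0x44=68: acc |= 68<<0 -> acc=68 shift=7
  byte[1]=0x7E cont=0 payload=0x7E=126: acc |= 126<<7 -> acc=16196 shift=14 [end]
Varint 1: bytes[0:2] = C4 7E -> value 16196 (2 byte(s))
  byte[2]=0xD1 cont=1 payload=0x51=81: acc |= 81<<0 -> acc=81 shift=7
  byte[3]=0x41 cont=0 payload=0x41=65: acc |= 65<<7 -> acc=8401 shift=14 [end]
Varint 2: bytes[2:4] = D1 41 -> value 8401 (2 byte(s))
  byte[4]=0xD7 cont=1 payload=0x57=87: acc |= 87<<0 -> acc=87 shift=7
  byte[5]=0x1E cont=0 payload=0x1E=30: acc |= 30<<7 -> acc=3927 shift=14 [end]
Varint 3: bytes[4:6] = D7 1E -> value 3927 (2 byte(s))
  byte[6]=0xF7 cont=1 payload=0x77=119: acc |= 119<<0 -> acc=119 shift=7
  byte[7]=0xE8 cont=1 payload=0x68=104: acc |= 104<<7 -> acc=13431 shift=14
  byte[8]=0x66 cont=0 payload=0x66=102: acc |= 102<<14 -> acc=1684599 shift=21 [end]
Varint 4: bytes[6:9] = F7 E8 66 -> value 1684599 (3 byte(s))
  byte[9]=0xB3 cont=1 payload=0x33=51: acc |= 51<<0 -> acc=51 shift=7
  byte[10]=0xA4 cont=1 payload=0x24=36: acc |= 36<<7 -> acc=4659 shift=14
  byte[11]=0x5A cont=0 payload=0x5A=90: acc |= 90<<14 -> acc=1479219 shift=21 [end]
Varint 5: bytes[9:12] = B3 A4 5A -> value 1479219 (3 byte(s))
  byte[12]=0xF8 cont=1 payload=0x78=120: acc |= 120<<0 -> acc=120 shift=7
  byte[13]=0xF1 cont=1 payload=0x71=113: acc |= 113<<7 -> acc=14584 shift=14
  byte[14]=0x5F cont=0 payload=0x5F=95: acc |= 95<<14 -> acc=1571064 shift=21 [end]
Varint 6: bytes[12:15] = F8 F1 5F -> value 1571064 (3 byte(s))
  byte[15]=0x8D cont=1 payload=0x0D=13: acc |= 13<<0 -> acc=13 shift=7
  byte[16]=0xBC cont=1 payload=0x3C=60: acc |= 60<<7 -> acc=7693 shift=14
  byte[17]=0x2D cont=0 payload=0x2D=45: acc |= 45<<14 -> acc=744973 shift=21 [end]
Varint 7: bytes[15:18] = 8D BC 2D -> value 744973 (3 byte(s))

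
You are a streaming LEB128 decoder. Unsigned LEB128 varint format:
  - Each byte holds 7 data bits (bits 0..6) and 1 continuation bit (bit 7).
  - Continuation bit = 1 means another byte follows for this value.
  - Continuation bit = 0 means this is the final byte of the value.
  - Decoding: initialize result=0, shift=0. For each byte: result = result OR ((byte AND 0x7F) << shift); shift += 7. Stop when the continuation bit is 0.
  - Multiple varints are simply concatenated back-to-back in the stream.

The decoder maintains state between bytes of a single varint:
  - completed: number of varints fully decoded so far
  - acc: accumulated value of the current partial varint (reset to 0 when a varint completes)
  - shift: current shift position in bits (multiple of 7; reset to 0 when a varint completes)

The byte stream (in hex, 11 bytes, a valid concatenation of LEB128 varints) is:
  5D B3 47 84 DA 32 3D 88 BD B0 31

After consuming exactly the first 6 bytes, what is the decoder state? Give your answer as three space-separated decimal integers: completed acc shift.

Answer: 3 0 0

Derivation:
byte[0]=0x5D cont=0 payload=0x5D: varint #1 complete (value=93); reset -> completed=1 acc=0 shift=0
byte[1]=0xB3 cont=1 payload=0x33: acc |= 51<<0 -> completed=1 acc=51 shift=7
byte[2]=0x47 cont=0 payload=0x47: varint #2 complete (value=9139); reset -> completed=2 acc=0 shift=0
byte[3]=0x84 cont=1 payload=0x04: acc |= 4<<0 -> completed=2 acc=4 shift=7
byte[4]=0xDA cont=1 payload=0x5A: acc |= 90<<7 -> completed=2 acc=11524 shift=14
byte[5]=0x32 cont=0 payload=0x32: varint #3 complete (value=830724); reset -> completed=3 acc=0 shift=0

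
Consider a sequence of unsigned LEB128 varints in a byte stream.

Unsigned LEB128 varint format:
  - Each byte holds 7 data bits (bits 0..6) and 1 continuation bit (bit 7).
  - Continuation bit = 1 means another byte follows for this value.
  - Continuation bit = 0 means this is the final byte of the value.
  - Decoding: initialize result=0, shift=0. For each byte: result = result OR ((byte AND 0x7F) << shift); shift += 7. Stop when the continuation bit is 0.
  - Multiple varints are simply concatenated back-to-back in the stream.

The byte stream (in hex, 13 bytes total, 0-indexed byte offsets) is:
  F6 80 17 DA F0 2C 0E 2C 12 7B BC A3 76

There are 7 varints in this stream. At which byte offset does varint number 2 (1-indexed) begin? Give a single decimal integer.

Answer: 3

Derivation:
  byte[0]=0xF6 cont=1 payload=0x76=118: acc |= 118<<0 -> acc=118 shift=7
  byte[1]=0x80 cont=1 payload=0x00=0: acc |= 0<<7 -> acc=118 shift=14
  byte[2]=0x17 cont=0 payload=0x17=23: acc |= 23<<14 -> acc=376950 shift=21 [end]
Varint 1: bytes[0:3] = F6 80 17 -> value 376950 (3 byte(s))
  byte[3]=0xDA cont=1 payload=0x5A=90: acc |= 90<<0 -> acc=90 shift=7
  byte[4]=0xF0 cont=1 payload=0x70=112: acc |= 112<<7 -> acc=14426 shift=14
  byte[5]=0x2C cont=0 payload=0x2C=44: acc |= 44<<14 -> acc=735322 shift=21 [end]
Varint 2: bytes[3:6] = DA F0 2C -> value 735322 (3 byte(s))
  byte[6]=0x0E cont=0 payload=0x0E=14: acc |= 14<<0 -> acc=14 shift=7 [end]
Varint 3: bytes[6:7] = 0E -> value 14 (1 byte(s))
  byte[7]=0x2C cont=0 payload=0x2C=44: acc |= 44<<0 -> acc=44 shift=7 [end]
Varint 4: bytes[7:8] = 2C -> value 44 (1 byte(s))
  byte[8]=0x12 cont=0 payload=0x12=18: acc |= 18<<0 -> acc=18 shift=7 [end]
Varint 5: bytes[8:9] = 12 -> value 18 (1 byte(s))
  byte[9]=0x7B cont=0 payload=0x7B=123: acc |= 123<<0 -> acc=123 shift=7 [end]
Varint 6: bytes[9:10] = 7B -> value 123 (1 byte(s))
  byte[10]=0xBC cont=1 payload=0x3C=60: acc |= 60<<0 -> acc=60 shift=7
  byte[11]=0xA3 cont=1 payload=0x23=35: acc |= 35<<7 -> acc=4540 shift=14
  byte[12]=0x76 cont=0 payload=0x76=118: acc |= 118<<14 -> acc=1937852 shift=21 [end]
Varint 7: bytes[10:13] = BC A3 76 -> value 1937852 (3 byte(s))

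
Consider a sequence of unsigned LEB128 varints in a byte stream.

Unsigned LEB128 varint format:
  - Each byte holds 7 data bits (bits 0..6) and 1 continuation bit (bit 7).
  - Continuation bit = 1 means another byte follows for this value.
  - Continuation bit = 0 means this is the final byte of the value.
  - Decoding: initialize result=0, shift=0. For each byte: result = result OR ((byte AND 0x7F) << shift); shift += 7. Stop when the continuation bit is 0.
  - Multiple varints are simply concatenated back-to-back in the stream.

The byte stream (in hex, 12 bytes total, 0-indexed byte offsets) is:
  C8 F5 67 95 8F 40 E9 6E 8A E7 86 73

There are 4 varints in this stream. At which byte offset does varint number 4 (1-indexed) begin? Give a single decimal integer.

  byte[0]=0xC8 cont=1 payload=0x48=72: acc |= 72<<0 -> acc=72 shift=7
  byte[1]=0xF5 cont=1 payload=0x75=117: acc |= 117<<7 -> acc=15048 shift=14
  byte[2]=0x67 cont=0 payload=0x67=103: acc |= 103<<14 -> acc=1702600 shift=21 [end]
Varint 1: bytes[0:3] = C8 F5 67 -> value 1702600 (3 byte(s))
  byte[3]=0x95 cont=1 payload=0x15=21: acc |= 21<<0 -> acc=21 shift=7
  byte[4]=0x8F cont=1 payload=0x0F=15: acc |= 15<<7 -> acc=1941 shift=14
  byte[5]=0x40 cont=0 payload=0x40=64: acc |= 64<<14 -> acc=1050517 shift=21 [end]
Varint 2: bytes[3:6] = 95 8F 40 -> value 1050517 (3 byte(s))
  byte[6]=0xE9 cont=1 payload=0x69=105: acc |= 105<<0 -> acc=105 shift=7
  byte[7]=0x6E cont=0 payload=0x6E=110: acc |= 110<<7 -> acc=14185 shift=14 [end]
Varint 3: bytes[6:8] = E9 6E -> value 14185 (2 byte(s))
  byte[8]=0x8A cont=1 payload=0x0A=10: acc |= 10<<0 -> acc=10 shift=7
  byte[9]=0xE7 cont=1 payload=0x67=103: acc |= 103<<7 -> acc=13194 shift=14
  byte[10]=0x86 cont=1 payload=0x06=6: acc |= 6<<14 -> acc=111498 shift=21
  byte[11]=0x73 cont=0 payload=0x73=115: acc |= 115<<21 -> acc=241283978 shift=28 [end]
Varint 4: bytes[8:12] = 8A E7 86 73 -> value 241283978 (4 byte(s))

Answer: 8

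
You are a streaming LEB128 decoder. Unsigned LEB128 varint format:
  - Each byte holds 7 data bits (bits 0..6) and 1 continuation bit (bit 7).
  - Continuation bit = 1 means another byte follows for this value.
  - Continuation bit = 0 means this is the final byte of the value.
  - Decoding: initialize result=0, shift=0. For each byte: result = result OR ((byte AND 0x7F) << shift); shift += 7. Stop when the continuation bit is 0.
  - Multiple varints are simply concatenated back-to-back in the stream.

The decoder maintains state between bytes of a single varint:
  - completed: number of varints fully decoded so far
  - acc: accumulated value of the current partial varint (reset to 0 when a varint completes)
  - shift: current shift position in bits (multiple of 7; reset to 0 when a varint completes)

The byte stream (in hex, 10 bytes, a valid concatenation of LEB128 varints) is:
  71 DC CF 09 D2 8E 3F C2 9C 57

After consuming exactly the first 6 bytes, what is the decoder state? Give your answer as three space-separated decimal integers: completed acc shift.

Answer: 2 1874 14

Derivation:
byte[0]=0x71 cont=0 payload=0x71: varint #1 complete (value=113); reset -> completed=1 acc=0 shift=0
byte[1]=0xDC cont=1 payload=0x5C: acc |= 92<<0 -> completed=1 acc=92 shift=7
byte[2]=0xCF cont=1 payload=0x4F: acc |= 79<<7 -> completed=1 acc=10204 shift=14
byte[3]=0x09 cont=0 payload=0x09: varint #2 complete (value=157660); reset -> completed=2 acc=0 shift=0
byte[4]=0xD2 cont=1 payload=0x52: acc |= 82<<0 -> completed=2 acc=82 shift=7
byte[5]=0x8E cont=1 payload=0x0E: acc |= 14<<7 -> completed=2 acc=1874 shift=14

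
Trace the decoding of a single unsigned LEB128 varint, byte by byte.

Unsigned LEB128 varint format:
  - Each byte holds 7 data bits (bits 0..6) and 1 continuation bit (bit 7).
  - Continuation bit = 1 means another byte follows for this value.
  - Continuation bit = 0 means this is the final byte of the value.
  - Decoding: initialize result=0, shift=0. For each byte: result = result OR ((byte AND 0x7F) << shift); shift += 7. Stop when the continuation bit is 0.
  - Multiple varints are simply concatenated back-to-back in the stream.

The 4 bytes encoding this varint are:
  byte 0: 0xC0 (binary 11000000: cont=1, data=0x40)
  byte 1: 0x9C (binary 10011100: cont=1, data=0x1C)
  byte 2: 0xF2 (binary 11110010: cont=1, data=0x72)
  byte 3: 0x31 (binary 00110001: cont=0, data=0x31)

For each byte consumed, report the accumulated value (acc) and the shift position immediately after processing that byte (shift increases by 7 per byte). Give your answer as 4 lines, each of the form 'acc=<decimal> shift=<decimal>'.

byte 0=0xC0: payload=0x40=64, contrib = 64<<0 = 64; acc -> 64, shift -> 7
byte 1=0x9C: payload=0x1C=28, contrib = 28<<7 = 3584; acc -> 3648, shift -> 14
byte 2=0xF2: payload=0x72=114, contrib = 114<<14 = 1867776; acc -> 1871424, shift -> 21
byte 3=0x31: payload=0x31=49, contrib = 49<<21 = 102760448; acc -> 104631872, shift -> 28

Answer: acc=64 shift=7
acc=3648 shift=14
acc=1871424 shift=21
acc=104631872 shift=28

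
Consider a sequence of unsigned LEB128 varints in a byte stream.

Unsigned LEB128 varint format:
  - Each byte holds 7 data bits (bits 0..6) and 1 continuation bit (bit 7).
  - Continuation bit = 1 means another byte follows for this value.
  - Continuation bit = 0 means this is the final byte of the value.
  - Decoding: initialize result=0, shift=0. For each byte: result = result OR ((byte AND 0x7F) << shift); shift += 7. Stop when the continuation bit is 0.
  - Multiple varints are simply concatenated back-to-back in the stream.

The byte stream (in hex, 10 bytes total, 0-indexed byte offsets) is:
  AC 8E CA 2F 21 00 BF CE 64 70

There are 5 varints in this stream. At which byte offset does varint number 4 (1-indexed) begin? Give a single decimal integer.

Answer: 6

Derivation:
  byte[0]=0xAC cont=1 payload=0x2C=44: acc |= 44<<0 -> acc=44 shift=7
  byte[1]=0x8E cont=1 payload=0x0E=14: acc |= 14<<7 -> acc=1836 shift=14
  byte[2]=0xCA cont=1 payload=0x4A=74: acc |= 74<<14 -> acc=1214252 shift=21
  byte[3]=0x2F cont=0 payload=0x2F=47: acc |= 47<<21 -> acc=99780396 shift=28 [end]
Varint 1: bytes[0:4] = AC 8E CA 2F -> value 99780396 (4 byte(s))
  byte[4]=0x21 cont=0 payload=0x21=33: acc |= 33<<0 -> acc=33 shift=7 [end]
Varint 2: bytes[4:5] = 21 -> value 33 (1 byte(s))
  byte[5]=0x00 cont=0 payload=0x00=0: acc |= 0<<0 -> acc=0 shift=7 [end]
Varint 3: bytes[5:6] = 00 -> value 0 (1 byte(s))
  byte[6]=0xBF cont=1 payload=0x3F=63: acc |= 63<<0 -> acc=63 shift=7
  byte[7]=0xCE cont=1 payload=0x4E=78: acc |= 78<<7 -> acc=10047 shift=14
  byte[8]=0x64 cont=0 payload=0x64=100: acc |= 100<<14 -> acc=1648447 shift=21 [end]
Varint 4: bytes[6:9] = BF CE 64 -> value 1648447 (3 byte(s))
  byte[9]=0x70 cont=0 payload=0x70=112: acc |= 112<<0 -> acc=112 shift=7 [end]
Varint 5: bytes[9:10] = 70 -> value 112 (1 byte(s))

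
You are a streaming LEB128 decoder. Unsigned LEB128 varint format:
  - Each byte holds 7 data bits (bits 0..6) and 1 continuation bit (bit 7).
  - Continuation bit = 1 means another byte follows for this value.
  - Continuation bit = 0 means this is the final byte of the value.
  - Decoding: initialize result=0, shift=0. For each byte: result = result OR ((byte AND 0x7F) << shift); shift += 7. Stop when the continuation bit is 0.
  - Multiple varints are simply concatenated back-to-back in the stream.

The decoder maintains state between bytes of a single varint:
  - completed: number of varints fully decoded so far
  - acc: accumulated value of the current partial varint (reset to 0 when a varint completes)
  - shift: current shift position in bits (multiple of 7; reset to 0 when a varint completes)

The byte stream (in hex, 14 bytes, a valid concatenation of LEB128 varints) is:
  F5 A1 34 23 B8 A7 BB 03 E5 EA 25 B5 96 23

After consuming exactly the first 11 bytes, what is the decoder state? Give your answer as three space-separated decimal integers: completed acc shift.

Answer: 4 0 0

Derivation:
byte[0]=0xF5 cont=1 payload=0x75: acc |= 117<<0 -> completed=0 acc=117 shift=7
byte[1]=0xA1 cont=1 payload=0x21: acc |= 33<<7 -> completed=0 acc=4341 shift=14
byte[2]=0x34 cont=0 payload=0x34: varint #1 complete (value=856309); reset -> completed=1 acc=0 shift=0
byte[3]=0x23 cont=0 payload=0x23: varint #2 complete (value=35); reset -> completed=2 acc=0 shift=0
byte[4]=0xB8 cont=1 payload=0x38: acc |= 56<<0 -> completed=2 acc=56 shift=7
byte[5]=0xA7 cont=1 payload=0x27: acc |= 39<<7 -> completed=2 acc=5048 shift=14
byte[6]=0xBB cont=1 payload=0x3B: acc |= 59<<14 -> completed=2 acc=971704 shift=21
byte[7]=0x03 cont=0 payload=0x03: varint #3 complete (value=7263160); reset -> completed=3 acc=0 shift=0
byte[8]=0xE5 cont=1 payload=0x65: acc |= 101<<0 -> completed=3 acc=101 shift=7
byte[9]=0xEA cont=1 payload=0x6A: acc |= 106<<7 -> completed=3 acc=13669 shift=14
byte[10]=0x25 cont=0 payload=0x25: varint #4 complete (value=619877); reset -> completed=4 acc=0 shift=0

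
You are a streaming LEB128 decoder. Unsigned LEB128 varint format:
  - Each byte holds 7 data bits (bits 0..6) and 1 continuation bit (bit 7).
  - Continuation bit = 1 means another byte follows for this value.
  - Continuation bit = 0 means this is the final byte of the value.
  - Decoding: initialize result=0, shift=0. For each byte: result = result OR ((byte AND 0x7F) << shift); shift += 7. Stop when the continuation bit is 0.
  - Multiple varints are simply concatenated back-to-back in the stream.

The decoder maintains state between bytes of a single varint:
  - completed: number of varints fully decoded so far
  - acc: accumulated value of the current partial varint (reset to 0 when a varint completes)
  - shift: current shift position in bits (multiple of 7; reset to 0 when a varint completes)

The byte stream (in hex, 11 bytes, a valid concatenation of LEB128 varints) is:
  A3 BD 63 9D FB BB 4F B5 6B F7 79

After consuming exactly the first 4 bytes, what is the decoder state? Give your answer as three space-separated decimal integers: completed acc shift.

byte[0]=0xA3 cont=1 payload=0x23: acc |= 35<<0 -> completed=0 acc=35 shift=7
byte[1]=0xBD cont=1 payload=0x3D: acc |= 61<<7 -> completed=0 acc=7843 shift=14
byte[2]=0x63 cont=0 payload=0x63: varint #1 complete (value=1629859); reset -> completed=1 acc=0 shift=0
byte[3]=0x9D cont=1 payload=0x1D: acc |= 29<<0 -> completed=1 acc=29 shift=7

Answer: 1 29 7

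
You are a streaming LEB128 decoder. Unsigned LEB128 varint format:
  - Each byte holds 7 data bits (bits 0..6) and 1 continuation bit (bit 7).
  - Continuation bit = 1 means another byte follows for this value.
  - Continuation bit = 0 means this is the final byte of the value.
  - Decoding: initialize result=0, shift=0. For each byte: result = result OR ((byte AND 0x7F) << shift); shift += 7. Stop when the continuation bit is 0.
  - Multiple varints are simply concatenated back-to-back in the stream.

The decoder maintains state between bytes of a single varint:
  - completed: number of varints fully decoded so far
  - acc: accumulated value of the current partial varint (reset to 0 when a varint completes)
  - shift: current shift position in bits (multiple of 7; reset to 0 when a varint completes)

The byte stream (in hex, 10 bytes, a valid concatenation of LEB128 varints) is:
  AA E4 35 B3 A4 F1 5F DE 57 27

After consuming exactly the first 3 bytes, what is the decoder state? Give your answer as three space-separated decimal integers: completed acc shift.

Answer: 1 0 0

Derivation:
byte[0]=0xAA cont=1 payload=0x2A: acc |= 42<<0 -> completed=0 acc=42 shift=7
byte[1]=0xE4 cont=1 payload=0x64: acc |= 100<<7 -> completed=0 acc=12842 shift=14
byte[2]=0x35 cont=0 payload=0x35: varint #1 complete (value=881194); reset -> completed=1 acc=0 shift=0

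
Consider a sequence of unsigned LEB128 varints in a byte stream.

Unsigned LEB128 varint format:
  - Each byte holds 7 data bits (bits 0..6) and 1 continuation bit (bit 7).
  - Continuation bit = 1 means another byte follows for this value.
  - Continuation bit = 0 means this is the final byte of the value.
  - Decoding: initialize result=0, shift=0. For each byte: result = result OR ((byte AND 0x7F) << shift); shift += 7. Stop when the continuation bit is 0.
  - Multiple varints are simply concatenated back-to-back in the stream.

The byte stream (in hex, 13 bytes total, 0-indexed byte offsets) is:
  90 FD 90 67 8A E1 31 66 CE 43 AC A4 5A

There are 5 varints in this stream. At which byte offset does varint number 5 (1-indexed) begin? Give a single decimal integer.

  byte[0]=0x90 cont=1 payload=0x10=16: acc |= 16<<0 -> acc=16 shift=7
  byte[1]=0xFD cont=1 payload=0x7D=125: acc |= 125<<7 -> acc=16016 shift=14
  byte[2]=0x90 cont=1 payload=0x10=16: acc |= 16<<14 -> acc=278160 shift=21
  byte[3]=0x67 cont=0 payload=0x67=103: acc |= 103<<21 -> acc=216284816 shift=28 [end]
Varint 1: bytes[0:4] = 90 FD 90 67 -> value 216284816 (4 byte(s))
  byte[4]=0x8A cont=1 payload=0x0A=10: acc |= 10<<0 -> acc=10 shift=7
  byte[5]=0xE1 cont=1 payload=0x61=97: acc |= 97<<7 -> acc=12426 shift=14
  byte[6]=0x31 cont=0 payload=0x31=49: acc |= 49<<14 -> acc=815242 shift=21 [end]
Varint 2: bytes[4:7] = 8A E1 31 -> value 815242 (3 byte(s))
  byte[7]=0x66 cont=0 payload=0x66=102: acc |= 102<<0 -> acc=102 shift=7 [end]
Varint 3: bytes[7:8] = 66 -> value 102 (1 byte(s))
  byte[8]=0xCE cont=1 payload=0x4E=78: acc |= 78<<0 -> acc=78 shift=7
  byte[9]=0x43 cont=0 payload=0x43=67: acc |= 67<<7 -> acc=8654 shift=14 [end]
Varint 4: bytes[8:10] = CE 43 -> value 8654 (2 byte(s))
  byte[10]=0xAC cont=1 payload=0x2C=44: acc |= 44<<0 -> acc=44 shift=7
  byte[11]=0xA4 cont=1 payload=0x24=36: acc |= 36<<7 -> acc=4652 shift=14
  byte[12]=0x5A cont=0 payload=0x5A=90: acc |= 90<<14 -> acc=1479212 shift=21 [end]
Varint 5: bytes[10:13] = AC A4 5A -> value 1479212 (3 byte(s))

Answer: 10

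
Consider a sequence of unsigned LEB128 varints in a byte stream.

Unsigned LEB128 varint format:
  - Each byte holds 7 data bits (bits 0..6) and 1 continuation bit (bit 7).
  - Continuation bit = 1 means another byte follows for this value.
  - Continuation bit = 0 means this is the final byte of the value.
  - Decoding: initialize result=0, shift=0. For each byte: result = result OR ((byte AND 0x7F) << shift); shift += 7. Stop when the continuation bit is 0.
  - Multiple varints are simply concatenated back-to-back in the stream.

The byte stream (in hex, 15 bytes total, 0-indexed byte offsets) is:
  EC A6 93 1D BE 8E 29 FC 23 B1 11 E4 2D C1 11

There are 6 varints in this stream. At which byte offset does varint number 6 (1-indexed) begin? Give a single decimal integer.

Answer: 13

Derivation:
  byte[0]=0xEC cont=1 payload=0x6C=108: acc |= 108<<0 -> acc=108 shift=7
  byte[1]=0xA6 cont=1 payload=0x26=38: acc |= 38<<7 -> acc=4972 shift=14
  byte[2]=0x93 cont=1 payload=0x13=19: acc |= 19<<14 -> acc=316268 shift=21
  byte[3]=0x1D cont=0 payload=0x1D=29: acc |= 29<<21 -> acc=61133676 shift=28 [end]
Varint 1: bytes[0:4] = EC A6 93 1D -> value 61133676 (4 byte(s))
  byte[4]=0xBE cont=1 payload=0x3E=62: acc |= 62<<0 -> acc=62 shift=7
  byte[5]=0x8E cont=1 payload=0x0E=14: acc |= 14<<7 -> acc=1854 shift=14
  byte[6]=0x29 cont=0 payload=0x29=41: acc |= 41<<14 -> acc=673598 shift=21 [end]
Varint 2: bytes[4:7] = BE 8E 29 -> value 673598 (3 byte(s))
  byte[7]=0xFC cont=1 payload=0x7C=124: acc |= 124<<0 -> acc=124 shift=7
  byte[8]=0x23 cont=0 payload=0x23=35: acc |= 35<<7 -> acc=4604 shift=14 [end]
Varint 3: bytes[7:9] = FC 23 -> value 4604 (2 byte(s))
  byte[9]=0xB1 cont=1 payload=0x31=49: acc |= 49<<0 -> acc=49 shift=7
  byte[10]=0x11 cont=0 payload=0x11=17: acc |= 17<<7 -> acc=2225 shift=14 [end]
Varint 4: bytes[9:11] = B1 11 -> value 2225 (2 byte(s))
  byte[11]=0xE4 cont=1 payload=0x64=100: acc |= 100<<0 -> acc=100 shift=7
  byte[12]=0x2D cont=0 payload=0x2D=45: acc |= 45<<7 -> acc=5860 shift=14 [end]
Varint 5: bytes[11:13] = E4 2D -> value 5860 (2 byte(s))
  byte[13]=0xC1 cont=1 payload=0x41=65: acc |= 65<<0 -> acc=65 shift=7
  byte[14]=0x11 cont=0 payload=0x11=17: acc |= 17<<7 -> acc=2241 shift=14 [end]
Varint 6: bytes[13:15] = C1 11 -> value 2241 (2 byte(s))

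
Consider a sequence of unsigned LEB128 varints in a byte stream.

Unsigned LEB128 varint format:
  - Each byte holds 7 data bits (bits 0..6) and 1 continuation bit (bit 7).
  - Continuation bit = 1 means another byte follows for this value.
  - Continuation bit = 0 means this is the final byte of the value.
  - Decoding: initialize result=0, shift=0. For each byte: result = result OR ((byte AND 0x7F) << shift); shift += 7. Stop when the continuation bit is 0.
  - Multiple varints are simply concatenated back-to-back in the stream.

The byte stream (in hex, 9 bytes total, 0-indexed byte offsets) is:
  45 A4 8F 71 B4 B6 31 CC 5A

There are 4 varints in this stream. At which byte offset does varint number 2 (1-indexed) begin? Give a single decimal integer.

  byte[0]=0x45 cont=0 payload=0x45=69: acc |= 69<<0 -> acc=69 shift=7 [end]
Varint 1: bytes[0:1] = 45 -> value 69 (1 byte(s))
  byte[1]=0xA4 cont=1 payload=0x24=36: acc |= 36<<0 -> acc=36 shift=7
  byte[2]=0x8F cont=1 payload=0x0F=15: acc |= 15<<7 -> acc=1956 shift=14
  byte[3]=0x71 cont=0 payload=0x71=113: acc |= 113<<14 -> acc=1853348 shift=21 [end]
Varint 2: bytes[1:4] = A4 8F 71 -> value 1853348 (3 byte(s))
  byte[4]=0xB4 cont=1 payload=0x34=52: acc |= 52<<0 -> acc=52 shift=7
  byte[5]=0xB6 cont=1 payload=0x36=54: acc |= 54<<7 -> acc=6964 shift=14
  byte[6]=0x31 cont=0 payload=0x31=49: acc |= 49<<14 -> acc=809780 shift=21 [end]
Varint 3: bytes[4:7] = B4 B6 31 -> value 809780 (3 byte(s))
  byte[7]=0xCC cont=1 payload=0x4C=76: acc |= 76<<0 -> acc=76 shift=7
  byte[8]=0x5A cont=0 payload=0x5A=90: acc |= 90<<7 -> acc=11596 shift=14 [end]
Varint 4: bytes[7:9] = CC 5A -> value 11596 (2 byte(s))

Answer: 1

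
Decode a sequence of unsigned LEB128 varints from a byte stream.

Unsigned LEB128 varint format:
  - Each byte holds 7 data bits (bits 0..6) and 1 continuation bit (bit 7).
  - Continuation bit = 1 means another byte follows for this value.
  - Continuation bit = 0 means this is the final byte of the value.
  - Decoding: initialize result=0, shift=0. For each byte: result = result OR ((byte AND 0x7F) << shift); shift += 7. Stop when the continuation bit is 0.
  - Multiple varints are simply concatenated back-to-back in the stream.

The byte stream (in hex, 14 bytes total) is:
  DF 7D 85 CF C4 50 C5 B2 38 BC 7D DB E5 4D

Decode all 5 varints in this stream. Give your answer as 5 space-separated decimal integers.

Answer: 16095 168896389 923973 16060 1274587

Derivation:
  byte[0]=0xDF cont=1 payload=0x5F=95: acc |= 95<<0 -> acc=95 shift=7
  byte[1]=0x7D cont=0 payload=0x7D=125: acc |= 125<<7 -> acc=16095 shift=14 [end]
Varint 1: bytes[0:2] = DF 7D -> value 16095 (2 byte(s))
  byte[2]=0x85 cont=1 payload=0x05=5: acc |= 5<<0 -> acc=5 shift=7
  byte[3]=0xCF cont=1 payload=0x4F=79: acc |= 79<<7 -> acc=10117 shift=14
  byte[4]=0xC4 cont=1 payload=0x44=68: acc |= 68<<14 -> acc=1124229 shift=21
  byte[5]=0x50 cont=0 payload=0x50=80: acc |= 80<<21 -> acc=168896389 shift=28 [end]
Varint 2: bytes[2:6] = 85 CF C4 50 -> value 168896389 (4 byte(s))
  byte[6]=0xC5 cont=1 payload=0x45=69: acc |= 69<<0 -> acc=69 shift=7
  byte[7]=0xB2 cont=1 payload=0x32=50: acc |= 50<<7 -> acc=6469 shift=14
  byte[8]=0x38 cont=0 payload=0x38=56: acc |= 56<<14 -> acc=923973 shift=21 [end]
Varint 3: bytes[6:9] = C5 B2 38 -> value 923973 (3 byte(s))
  byte[9]=0xBC cont=1 payload=0x3C=60: acc |= 60<<0 -> acc=60 shift=7
  byte[10]=0x7D cont=0 payload=0x7D=125: acc |= 125<<7 -> acc=16060 shift=14 [end]
Varint 4: bytes[9:11] = BC 7D -> value 16060 (2 byte(s))
  byte[11]=0xDB cont=1 payload=0x5B=91: acc |= 91<<0 -> acc=91 shift=7
  byte[12]=0xE5 cont=1 payload=0x65=101: acc |= 101<<7 -> acc=13019 shift=14
  byte[13]=0x4D cont=0 payload=0x4D=77: acc |= 77<<14 -> acc=1274587 shift=21 [end]
Varint 5: bytes[11:14] = DB E5 4D -> value 1274587 (3 byte(s))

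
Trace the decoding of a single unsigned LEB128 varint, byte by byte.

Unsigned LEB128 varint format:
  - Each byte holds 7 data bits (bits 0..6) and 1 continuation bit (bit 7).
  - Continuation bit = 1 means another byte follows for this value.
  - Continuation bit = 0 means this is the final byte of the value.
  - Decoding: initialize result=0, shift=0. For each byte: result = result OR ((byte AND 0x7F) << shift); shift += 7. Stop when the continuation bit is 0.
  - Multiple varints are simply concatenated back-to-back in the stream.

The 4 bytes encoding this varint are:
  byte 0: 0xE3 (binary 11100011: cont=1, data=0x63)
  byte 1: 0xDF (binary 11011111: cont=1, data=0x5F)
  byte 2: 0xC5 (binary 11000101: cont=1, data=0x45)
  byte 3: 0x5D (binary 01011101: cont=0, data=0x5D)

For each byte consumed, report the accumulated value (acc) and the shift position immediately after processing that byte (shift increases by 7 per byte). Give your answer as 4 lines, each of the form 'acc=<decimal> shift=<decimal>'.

byte 0=0xE3: payload=0x63=99, contrib = 99<<0 = 99; acc -> 99, shift -> 7
byte 1=0xDF: payload=0x5F=95, contrib = 95<<7 = 12160; acc -> 12259, shift -> 14
byte 2=0xC5: payload=0x45=69, contrib = 69<<14 = 1130496; acc -> 1142755, shift -> 21
byte 3=0x5D: payload=0x5D=93, contrib = 93<<21 = 195035136; acc -> 196177891, shift -> 28

Answer: acc=99 shift=7
acc=12259 shift=14
acc=1142755 shift=21
acc=196177891 shift=28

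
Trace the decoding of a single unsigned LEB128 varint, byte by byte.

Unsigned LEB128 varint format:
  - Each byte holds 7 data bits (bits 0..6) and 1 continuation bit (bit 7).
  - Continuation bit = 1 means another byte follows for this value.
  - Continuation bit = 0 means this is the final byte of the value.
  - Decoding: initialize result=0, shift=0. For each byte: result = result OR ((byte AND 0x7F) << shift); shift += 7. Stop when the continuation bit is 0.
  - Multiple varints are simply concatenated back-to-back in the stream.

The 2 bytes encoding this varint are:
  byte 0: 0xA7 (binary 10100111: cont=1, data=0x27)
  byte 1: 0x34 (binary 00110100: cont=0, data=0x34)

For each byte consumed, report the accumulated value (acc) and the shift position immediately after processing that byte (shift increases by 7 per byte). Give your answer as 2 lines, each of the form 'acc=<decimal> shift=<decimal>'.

Answer: acc=39 shift=7
acc=6695 shift=14

Derivation:
byte 0=0xA7: payload=0x27=39, contrib = 39<<0 = 39; acc -> 39, shift -> 7
byte 1=0x34: payload=0x34=52, contrib = 52<<7 = 6656; acc -> 6695, shift -> 14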